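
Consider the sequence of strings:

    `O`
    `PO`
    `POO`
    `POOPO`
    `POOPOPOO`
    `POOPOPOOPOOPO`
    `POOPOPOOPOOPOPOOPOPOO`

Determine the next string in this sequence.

POOPOPOOPOOPOPOOPOPOOPOOPOPOOPOOPO

Each term (from the third on) is the previous term followed by the one before it: term 3 = PO·O = POO.
Continuing: POOPOPOOPOOPOPOOPOPOO · POOPOPOOPOOPO gives term 8.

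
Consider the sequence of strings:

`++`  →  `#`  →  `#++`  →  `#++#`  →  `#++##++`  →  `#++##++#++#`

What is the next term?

Each term (from the third on) is the previous term followed by the one before it: term 3 = #·++ = #++.
The next term joins #++##++#++# and #++##++.

#++##++#++##++##++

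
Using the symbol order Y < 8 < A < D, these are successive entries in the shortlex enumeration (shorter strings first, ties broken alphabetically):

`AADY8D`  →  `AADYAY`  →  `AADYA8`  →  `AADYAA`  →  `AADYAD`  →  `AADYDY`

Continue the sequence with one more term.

AADYD8

Treat AADYDY as a base-4 numeral over the given alphabet and add one, carrying through any trailing D's.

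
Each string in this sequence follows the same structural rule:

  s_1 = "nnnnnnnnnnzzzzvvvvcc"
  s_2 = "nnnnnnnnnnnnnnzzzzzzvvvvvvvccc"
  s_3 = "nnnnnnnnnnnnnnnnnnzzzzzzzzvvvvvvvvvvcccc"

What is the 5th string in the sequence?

Term n consists of 4n+2 n's, followed by 2n z's, followed by 3n-2 v's, followed by n c's, where the shown terms are n = 2, 3, 4.
Setting n = 6 gives 26, 12, 16, 6 characters in each block.

nnnnnnnnnnnnnnnnnnnnnnnnnnzzzzzzzzzzzzvvvvvvvvvvvvvvvvcccccc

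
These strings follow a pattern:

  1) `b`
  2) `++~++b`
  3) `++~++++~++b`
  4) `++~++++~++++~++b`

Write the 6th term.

++~++++~++++~++++~++++~++b

Each term is the previous one with ++~++ prepended.
From ++~++++~++++~++b, 2 further steps: ++~++++~++++~++b → ++~++++~++++~++++~++b → (answer).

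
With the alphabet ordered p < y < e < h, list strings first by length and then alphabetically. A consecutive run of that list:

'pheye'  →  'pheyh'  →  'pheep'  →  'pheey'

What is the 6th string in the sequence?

Stepping forward 2 times from pheey: pheey → pheee, then the target.

pheeh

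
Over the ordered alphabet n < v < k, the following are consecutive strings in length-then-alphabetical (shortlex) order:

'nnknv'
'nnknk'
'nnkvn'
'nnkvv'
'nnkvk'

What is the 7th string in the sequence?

nnkkv

Continuing the enumeration 2 steps past nnkvk: nnkvk → nnkkn → (answer).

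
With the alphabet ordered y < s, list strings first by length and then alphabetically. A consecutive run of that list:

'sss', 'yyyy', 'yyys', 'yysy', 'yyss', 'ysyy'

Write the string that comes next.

Treat ysyy as a base-2 numeral over the given alphabet and add one, carrying through any trailing s's.

ysys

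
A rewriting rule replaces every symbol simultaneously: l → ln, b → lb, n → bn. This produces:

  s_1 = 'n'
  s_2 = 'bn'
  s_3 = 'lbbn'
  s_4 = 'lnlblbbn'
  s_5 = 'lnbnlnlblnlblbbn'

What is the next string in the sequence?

Applying the rule to each of the 16 symbols of lnbnlnlblnlblbbn gives the pieces ln bn lb bn ln bn ln lb ln bn ln lb ln lb lb bn, which concatenate to the answer.

lnbnlbbnlnbnlnlblnbnlnlblnlblbbn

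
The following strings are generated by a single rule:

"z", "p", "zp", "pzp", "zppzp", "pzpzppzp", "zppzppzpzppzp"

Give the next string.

pzpzppzpzppzppzpzppzp

This is a Fibonacci-style word recurrence s(k) = s(k−2)·s(k−1): e.g. z·p = zp.
Continuing: pzpzppzp · zppzppzpzppzp gives term 8.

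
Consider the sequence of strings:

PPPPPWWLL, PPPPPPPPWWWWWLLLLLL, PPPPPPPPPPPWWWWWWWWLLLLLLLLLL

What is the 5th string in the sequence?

PPPPPPPPPPPPPPPPPWWWWWWWWWWWWWWLLLLLLLLLLLLLLLLLL

Each string has the form P^{3n+2} W^{3n-1} L^{4n-2} (n = 1, 2, …).
For term 5, n = 5, so the run lengths are 17, 14, 18.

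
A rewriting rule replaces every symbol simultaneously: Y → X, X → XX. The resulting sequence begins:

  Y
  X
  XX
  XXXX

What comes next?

Apply φ to XXXX symbol by symbol: X→XX, X→XX, X→XX, X→XX; joined: XX XX XX XX.

XXXXXXXX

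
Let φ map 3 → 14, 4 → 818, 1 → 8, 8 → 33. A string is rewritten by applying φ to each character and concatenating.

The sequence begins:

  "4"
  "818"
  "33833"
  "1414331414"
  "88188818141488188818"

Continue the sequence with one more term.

Rewriting the 20 symbols of 88188818141488188818 one by one yields 33 33 8 33 33 33 8 33 8 818 8 818 33 33 8 33 33 33 8 33; concatenated:

333383333338338818881833338333333833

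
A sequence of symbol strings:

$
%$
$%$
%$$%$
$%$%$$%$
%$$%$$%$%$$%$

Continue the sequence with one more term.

Each term (from the third on) is the two preceding terms concatenated in order: term 3 = $·%$ = $%$.
The next term joins $%$%$$%$ and %$$%$$%$%$$%$.

$%$%$$%$%$$%$$%$%$$%$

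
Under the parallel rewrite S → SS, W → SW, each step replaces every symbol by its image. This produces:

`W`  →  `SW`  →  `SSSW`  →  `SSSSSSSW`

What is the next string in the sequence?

SSSSSSSSSSSSSSSW

Apply φ to SSSSSSSW symbol by symbol: S→SS, S→SS, S→SS, S→SS, S→SS, S→SS, S→SS, W→SW; joined: SS SS SS SS SS SS SS SW.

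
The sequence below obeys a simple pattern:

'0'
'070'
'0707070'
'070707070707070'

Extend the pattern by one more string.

0707070707070707070707070707070

Each string is two copies of the previous one joined by '7'.
One more doubling of 070707070707070 gives the answer.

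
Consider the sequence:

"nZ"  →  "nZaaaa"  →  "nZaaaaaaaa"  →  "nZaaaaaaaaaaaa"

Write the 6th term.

nZaaaaaaaaaaaaaaaaaaaa

Each term is the previous one with aaaa appended.
From nZaaaaaaaaaaaa, 2 further steps: nZaaaaaaaaaaaa → nZaaaaaaaaaaaaaaaa → (answer).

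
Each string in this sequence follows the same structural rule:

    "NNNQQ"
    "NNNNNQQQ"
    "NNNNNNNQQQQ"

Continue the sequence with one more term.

NNNNNNNNNQQQQQ

Term n consists of 2n+1 N's, followed by n+1 Q's (n = 1, 2, …).
Setting n = 4 gives 9, 5 characters in each block.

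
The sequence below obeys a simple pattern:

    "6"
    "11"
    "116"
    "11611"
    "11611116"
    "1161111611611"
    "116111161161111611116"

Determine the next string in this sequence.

Each term (from the third on) is the previous term followed by the one before it: term 3 = 11·6 = 116.
So term 8 is 116111161161111611116·1161111611611.

1161111611611116111161161111611611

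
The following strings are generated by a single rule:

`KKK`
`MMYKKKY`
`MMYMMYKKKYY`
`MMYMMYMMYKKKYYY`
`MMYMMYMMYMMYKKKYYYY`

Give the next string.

Every step adds MMY to the front and Y to the end of the previous string.
One more step from MMYMMYMMYMMYKKKYYYY gives the answer.

MMYMMYMMYMMYMMYKKKYYYYY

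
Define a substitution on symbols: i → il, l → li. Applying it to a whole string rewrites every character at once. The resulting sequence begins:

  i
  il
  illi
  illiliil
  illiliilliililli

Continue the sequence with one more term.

illiliilliililliliililliilliliil

Replace each of the 16 characters of illiliilliililli in place — il li li il li il il li li il il li il li li il — and concatenate.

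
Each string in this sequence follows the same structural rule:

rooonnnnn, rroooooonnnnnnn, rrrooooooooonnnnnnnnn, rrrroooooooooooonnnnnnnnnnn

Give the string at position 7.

rrrrrrrooooooooooooooooooooonnnnnnnnnnnnnnnnn

Reading off run lengths: r runs 1, 2, 3, 4; o runs 3, 6, 9, 12; n runs 5, 7, 9, 11 — each is linear in n (n = 1, 2, …).
Setting n = 7 gives 7, 21, 17 characters in each block.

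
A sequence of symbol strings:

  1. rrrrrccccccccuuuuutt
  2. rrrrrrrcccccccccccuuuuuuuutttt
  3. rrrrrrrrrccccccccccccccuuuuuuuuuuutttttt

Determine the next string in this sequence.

Term n consists of 2n+1 r's, followed by 3n+2 c's, followed by 3n-1 u's, followed by 2n-2 t's, where the shown terms are n = 2, 3, 4.
Setting n = 5 gives 11, 17, 14, 8 characters in each block.

rrrrrrrrrrrcccccccccccccccccuuuuuuuuuuuuuutttttttt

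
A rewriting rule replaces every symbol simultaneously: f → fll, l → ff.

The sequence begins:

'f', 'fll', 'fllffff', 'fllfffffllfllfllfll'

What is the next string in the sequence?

fllfffffllfllfllfllfllfffffllfffffllfffffllffff

Applying the rule to each of the 19 symbols of fllfffffllfllfllfll gives the pieces fll ff ff fll fll fll fll fll ff ff fll ff ff fll ff ff fll ff ff, which concatenate to the answer.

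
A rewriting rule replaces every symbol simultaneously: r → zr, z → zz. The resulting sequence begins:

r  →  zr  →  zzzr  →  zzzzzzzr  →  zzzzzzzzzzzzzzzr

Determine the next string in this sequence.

zzzzzzzzzzzzzzzzzzzzzzzzzzzzzzzr

Replace each of the 16 characters of zzzzzzzzzzzzzzzr in place — zz zz zz zz zz zz zz zz zz zz zz zz zz zz zz zr — and concatenate.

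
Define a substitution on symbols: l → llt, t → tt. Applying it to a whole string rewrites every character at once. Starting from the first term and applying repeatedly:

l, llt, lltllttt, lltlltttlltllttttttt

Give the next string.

lltlltttlltlltttttttlltlltttlltllttttttttttttttt

φ(lltlltttlltllttttttt) expands symbol-by-symbol to llt llt tt llt llt tt tt tt llt llt tt llt llt tt tt tt tt tt tt tt; joining the 20 pieces gives the next term.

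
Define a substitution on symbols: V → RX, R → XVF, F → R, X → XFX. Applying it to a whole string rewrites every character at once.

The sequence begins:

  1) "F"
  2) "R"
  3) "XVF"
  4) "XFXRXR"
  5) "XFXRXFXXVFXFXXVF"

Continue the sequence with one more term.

Rewriting the 16 symbols of XFXRXFXXVFXFXXVF one by one yields XFX R XFX XVF XFX R XFX XFX RX R XFX R XFX XFX RX R; concatenated:

XFXRXFXXVFXFXRXFXXFXRXRXFXRXFXXFXRXR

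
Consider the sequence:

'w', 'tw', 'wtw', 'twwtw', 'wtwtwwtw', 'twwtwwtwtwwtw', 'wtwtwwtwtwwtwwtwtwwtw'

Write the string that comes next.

twwtwwtwtwwtwwtwtwwtwtwwtwwtwtwwtw

Each term (from the third on) is the two preceding terms concatenated in order: term 3 = w·tw = wtw.
Continuing: twwtwwtwtwwtw · wtwtwwtwtwwtwwtwtwwtw gives term 8.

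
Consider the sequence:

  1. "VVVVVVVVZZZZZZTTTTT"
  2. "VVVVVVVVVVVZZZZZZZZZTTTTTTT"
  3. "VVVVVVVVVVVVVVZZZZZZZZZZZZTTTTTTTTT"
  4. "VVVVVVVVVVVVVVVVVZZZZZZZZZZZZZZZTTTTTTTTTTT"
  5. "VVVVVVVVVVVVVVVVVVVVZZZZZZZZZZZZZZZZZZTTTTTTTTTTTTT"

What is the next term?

Each string has the form V^{3n+2} Z^{3n} T^{2n+1}, where the shown terms are n = 2, 3, 4, 5, 6.
Setting n = 7 gives 23, 21, 15 characters in each block.

VVVVVVVVVVVVVVVVVVVVVVVZZZZZZZZZZZZZZZZZZZZZTTTTTTTTTTTTTTT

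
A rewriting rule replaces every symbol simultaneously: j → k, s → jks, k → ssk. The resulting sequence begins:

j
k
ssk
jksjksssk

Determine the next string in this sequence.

Apply φ to jksjksssk symbol by symbol: j→k, k→ssk, s→jks, j→k, k→ssk, s→jks, s→jks, s→jks, k→ssk; joined: k ssk jks k ssk jks jks jks ssk.

ksskjksksskjksjksjksssk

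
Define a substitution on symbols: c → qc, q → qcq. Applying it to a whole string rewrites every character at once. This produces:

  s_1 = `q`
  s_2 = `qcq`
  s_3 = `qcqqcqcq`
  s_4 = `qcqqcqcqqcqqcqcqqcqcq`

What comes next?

qcqqcqcqqcqqcqcqqcqcqqcqqcqcqqcqqcqcqqcqcqqcqqcqcqqcqcq

φ(qcqqcqcqqcqqcqcqqcqcq) expands symbol-by-symbol to qcq qc qcq qcq qc qcq qc qcq qcq qc qcq qcq qc qcq qc qcq qcq qc qcq qc qcq; joining the 21 pieces gives the next term.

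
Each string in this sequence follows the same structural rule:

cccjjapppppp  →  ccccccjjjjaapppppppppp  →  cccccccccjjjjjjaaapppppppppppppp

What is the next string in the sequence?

ccccccccccccjjjjjjjjaaaapppppppppppppppppp

Term n consists of 3n c's, followed by 2n j's, followed by n a's, followed by 4n+2 p's (n = 1, 2, …).
At n = 4 the blocks have lengths 12, 8, 4, 18.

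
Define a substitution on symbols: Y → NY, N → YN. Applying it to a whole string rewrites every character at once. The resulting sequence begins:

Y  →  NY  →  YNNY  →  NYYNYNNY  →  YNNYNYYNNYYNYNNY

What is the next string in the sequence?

NYYNYNNYYNNYNYYNYNNYNYYNNYYNYNNY

Applying the rule to each of the 16 symbols of YNNYNYYNNYYNYNNY gives the pieces NY YN YN NY YN NY NY YN YN NY NY YN NY YN YN NY, which concatenate to the answer.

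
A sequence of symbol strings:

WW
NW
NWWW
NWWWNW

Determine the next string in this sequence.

NWWWNWNWWW

From term 3 onward, concatenate the last term with the second-to-last: NW·WW = NWWW, NWWW·NW = NWWWNW, …
Continuing: NWWWNW · NWWW gives term 5.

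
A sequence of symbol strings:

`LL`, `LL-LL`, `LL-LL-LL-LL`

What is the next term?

LL-LL-LL-LL-LL-LL-LL-LL

s(k+1) = s(k)·-·s(k) — each term doubles the last with '-' between the halves.
So the next term is two copies of LL-LL-LL-LL with '-' between the halves.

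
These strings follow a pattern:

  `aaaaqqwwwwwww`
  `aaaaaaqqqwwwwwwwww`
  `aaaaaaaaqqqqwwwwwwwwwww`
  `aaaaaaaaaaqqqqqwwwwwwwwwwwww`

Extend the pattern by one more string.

aaaaaaaaaaaaqqqqqqwwwwwwwwwwwwwww

The n-th term is 2n a's then n q's then 2n+3 w's, where the shown terms are n = 2, 3, 4, 5.
For the next term, n = 6, so the run lengths are 12, 6, 15.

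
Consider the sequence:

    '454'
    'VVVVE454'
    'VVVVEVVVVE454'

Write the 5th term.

VVVVEVVVVEVVVVEVVVVE454

The strings grow by a fixed prefix VVVVE each time.
From VVVVEVVVVE454, 2 further steps: VVVVEVVVVE454 → VVVVEVVVVEVVVVE454 → (answer).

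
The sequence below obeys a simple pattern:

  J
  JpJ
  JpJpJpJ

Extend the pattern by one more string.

JpJpJpJpJpJpJpJ

Each string is two copies of the previous one joined by 'p'.
One more doubling of JpJpJpJ gives the answer.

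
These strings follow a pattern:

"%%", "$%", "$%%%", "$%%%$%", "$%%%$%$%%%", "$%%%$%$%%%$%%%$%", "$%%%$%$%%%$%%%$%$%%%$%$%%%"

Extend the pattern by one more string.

$%%%$%$%%%$%%%$%$%%%$%$%%%$%%%$%$%%%$%%%$%

Each term (from the third on) is the previous term followed by the one before it: term 3 = $%·%% = $%%%.
So term 8 is $%%%$%$%%%$%%%$%$%%%$%$%%%·$%%%$%$%%%$%%%$%.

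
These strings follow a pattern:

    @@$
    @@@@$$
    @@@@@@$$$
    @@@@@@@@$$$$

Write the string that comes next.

Each string has the form @^{2n} $^{n} (n = 1, 2, …).
At n = 5 the blocks have lengths 10, 5.

@@@@@@@@@@$$$$$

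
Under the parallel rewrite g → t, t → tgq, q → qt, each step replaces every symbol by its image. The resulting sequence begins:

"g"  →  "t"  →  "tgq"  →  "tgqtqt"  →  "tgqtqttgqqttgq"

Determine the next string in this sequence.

Rewriting the 14 symbols of tgqtqttgqqttgq one by one yields tgq t qt tgq qt tgq tgq t qt qt tgq tgq t qt; concatenated:

tgqtqttgqqttgqtgqtqtqttgqtgqtqt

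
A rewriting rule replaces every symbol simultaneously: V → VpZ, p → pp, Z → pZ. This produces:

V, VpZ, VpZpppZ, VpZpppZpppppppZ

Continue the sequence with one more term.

VpZpppZpppppppZpppppppppppppppZ

φ(VpZpppZpppppppZ) expands symbol-by-symbol to VpZ pp pZ pp pp pp pZ pp pp pp pp pp pp pp pZ; joining the 15 pieces gives the next term.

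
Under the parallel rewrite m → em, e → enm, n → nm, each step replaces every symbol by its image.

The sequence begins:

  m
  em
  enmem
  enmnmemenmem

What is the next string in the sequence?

Apply φ to enmnmemenmem symbol by symbol: e→enm, n→nm, m→em, n→nm, m→em, e→enm, m→em, e→enm, n→nm, m→em, e→enm, m→em; joined: enm nm em nm em enm em enm nm em enm em.

enmnmemnmemenmemenmnmemenmem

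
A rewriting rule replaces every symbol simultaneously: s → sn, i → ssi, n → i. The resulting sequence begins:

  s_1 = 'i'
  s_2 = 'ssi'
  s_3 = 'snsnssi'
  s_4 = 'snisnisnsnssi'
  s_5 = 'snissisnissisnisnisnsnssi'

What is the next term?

Rewriting the 25 symbols of snissisnissisnisnisnsnssi one by one yields sn i ssi sn sn ssi sn i ssi sn sn ssi sn i ssi sn i ssi sn i sn i sn sn ssi; concatenated:

snissisnsnssisnissisnsnssisnissisnissisnisnisnsnssi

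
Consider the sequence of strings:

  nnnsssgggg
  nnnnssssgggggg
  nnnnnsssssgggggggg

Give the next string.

nnnnnnssssssgggggggggg

Term n consists of n+2 n's, followed by n+2 s's, followed by 2n+2 g's (n = 1, 2, …).
At n = 4 the blocks have lengths 6, 6, 10.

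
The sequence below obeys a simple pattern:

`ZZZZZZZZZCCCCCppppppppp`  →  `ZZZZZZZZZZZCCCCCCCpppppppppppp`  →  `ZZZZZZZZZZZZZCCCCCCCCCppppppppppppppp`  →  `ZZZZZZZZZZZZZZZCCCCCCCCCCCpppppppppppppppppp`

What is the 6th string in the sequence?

Term n consists of 2n+3 Z's, followed by 2n-1 C's, followed by 3n p's, where the shown terms are n = 3, 4, 5, 6.
Setting n = 8 gives 19, 15, 24 characters in each block.

ZZZZZZZZZZZZZZZZZZZCCCCCCCCCCCCCCCpppppppppppppppppppppppp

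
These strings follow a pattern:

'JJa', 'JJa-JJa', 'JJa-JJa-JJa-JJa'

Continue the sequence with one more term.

JJa-JJa-JJa-JJa-JJa-JJa-JJa-JJa

s(k+1) = s(k)·-·s(k) — each term doubles the last with '-' between the halves.
One more doubling of JJa-JJa-JJa-JJa gives the answer.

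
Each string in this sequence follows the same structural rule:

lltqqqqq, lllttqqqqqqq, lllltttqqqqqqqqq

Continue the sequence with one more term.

lllllttttqqqqqqqqqqq

Each string has the form l^{n} t^{n-1} q^{2n+1}, where the shown terms are n = 2, 3, 4.
Setting n = 5 gives 5, 4, 11 characters in each block.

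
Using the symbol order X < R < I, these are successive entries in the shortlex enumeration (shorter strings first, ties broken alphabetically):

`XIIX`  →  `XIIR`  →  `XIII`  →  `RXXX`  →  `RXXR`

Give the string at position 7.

RXRX

Advancing 2 positions from RXXR through RXXR → RXXI reaches term 7.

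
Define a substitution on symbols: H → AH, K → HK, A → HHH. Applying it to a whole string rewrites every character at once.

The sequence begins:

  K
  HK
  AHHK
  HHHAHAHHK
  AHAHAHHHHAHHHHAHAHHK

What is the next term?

φ(AHAHAHHHHAHHHHAHAHHK) expands symbol-by-symbol to HHH AH HHH AH HHH AH AH AH AH HHH AH AH AH AH HHH AH HHH AH AH HK; joining the 20 pieces gives the next term.

HHHAHHHHAHHHHAHAHAHAHHHHAHAHAHAHHHHAHHHHAHAHHK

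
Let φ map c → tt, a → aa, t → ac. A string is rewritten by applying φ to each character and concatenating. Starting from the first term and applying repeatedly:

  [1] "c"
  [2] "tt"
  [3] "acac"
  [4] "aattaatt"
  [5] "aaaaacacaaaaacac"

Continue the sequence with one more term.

aaaaaaaaaattaattaaaaaaaaaattaatt

φ(aaaaacacaaaaacac) expands symbol-by-symbol to aa aa aa aa aa tt aa tt aa aa aa aa aa tt aa tt; joining the 16 pieces gives the next term.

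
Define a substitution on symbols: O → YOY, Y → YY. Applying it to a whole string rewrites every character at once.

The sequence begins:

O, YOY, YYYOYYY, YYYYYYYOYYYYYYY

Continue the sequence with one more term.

Rewriting the 15 symbols of YYYYYYYOYYYYYYY one by one yields YY YY YY YY YY YY YY YOY YY YY YY YY YY YY YY; concatenated:

YYYYYYYYYYYYYYYOYYYYYYYYYYYYYYY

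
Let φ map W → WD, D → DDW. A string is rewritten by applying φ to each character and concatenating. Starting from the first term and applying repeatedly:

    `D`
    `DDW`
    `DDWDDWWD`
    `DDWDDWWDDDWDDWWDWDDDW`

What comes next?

DDWDDWWDDDWDDWWDWDDDWDDWDDWWDDDWDDWWDWDDDWWDDDWDDWDDWWD

Replace each of the 21 characters of DDWDDWWDDDWDDWWDWDDDW in place — DDW DDW WD DDW DDW WD WD DDW DDW DDW WD DDW DDW WD WD DDW WD DDW DDW DDW WD — and concatenate.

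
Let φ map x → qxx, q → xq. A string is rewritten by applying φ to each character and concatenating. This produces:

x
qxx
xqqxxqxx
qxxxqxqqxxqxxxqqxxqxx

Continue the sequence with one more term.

Replace each of the 21 characters of qxxxqxqqxxqxxxqqxxqxx in place — xq qxx qxx qxx xq qxx xq xq qxx qxx xq qxx qxx qxx xq xq qxx qxx xq qxx qxx — and concatenate.

xqqxxqxxqxxxqqxxxqxqqxxqxxxqqxxqxxqxxxqxqqxxqxxxqqxxqxx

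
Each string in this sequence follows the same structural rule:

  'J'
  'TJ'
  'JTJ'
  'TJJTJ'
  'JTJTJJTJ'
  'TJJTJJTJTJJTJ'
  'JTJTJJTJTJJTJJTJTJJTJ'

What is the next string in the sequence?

From term 3 onward, concatenate the second-to-last term with the last: J·TJ = JTJ, TJ·JTJ = TJJTJ, …
So term 8 is TJJTJJTJTJJTJ·JTJTJJTJTJJTJJTJTJJTJ.

TJJTJJTJTJJTJJTJTJJTJTJJTJJTJTJJTJ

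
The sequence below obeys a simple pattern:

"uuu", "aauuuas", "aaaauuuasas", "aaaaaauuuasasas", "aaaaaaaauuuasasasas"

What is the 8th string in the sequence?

Every step adds aa to the front and as to the end of the previous string.
From aaaaaaaauuuasasasas, 3 further steps: aaaaaaaauuuasasasas → aaaaaaaaaauuuasasasasas → aaaaaaaaaaaauuuasasasasasas → (answer).

aaaaaaaaaaaaaauuuasasasasasasas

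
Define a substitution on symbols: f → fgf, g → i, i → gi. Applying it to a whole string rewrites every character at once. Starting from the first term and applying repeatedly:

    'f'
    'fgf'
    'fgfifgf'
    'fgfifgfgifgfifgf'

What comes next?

fgfifgfgifgfifgfigifgfifgfgifgfifgf

Replace each of the 16 characters of fgfifgfgifgfifgf in place — fgf i fgf gi fgf i fgf i gi fgf i fgf gi fgf i fgf — and concatenate.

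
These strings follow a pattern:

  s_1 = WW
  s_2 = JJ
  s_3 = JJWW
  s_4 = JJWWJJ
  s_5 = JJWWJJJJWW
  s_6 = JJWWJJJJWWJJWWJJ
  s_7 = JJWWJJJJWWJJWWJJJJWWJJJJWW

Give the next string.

JJWWJJJJWWJJWWJJJJWWJJJJWWJJWWJJJJWWJJWWJJ

From term 3 onward, concatenate the last term with the second-to-last: JJ·WW = JJWW, JJWW·JJ = JJWWJJ, …
The next term joins JJWWJJJJWWJJWWJJJJWWJJJJWW and JJWWJJJJWWJJWWJJ.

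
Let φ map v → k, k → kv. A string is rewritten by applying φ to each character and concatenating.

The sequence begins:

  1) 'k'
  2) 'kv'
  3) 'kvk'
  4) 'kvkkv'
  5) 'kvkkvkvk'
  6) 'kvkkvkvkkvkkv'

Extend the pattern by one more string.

Applying the rule to each of the 13 symbols of kvkkvkvkkvkkv gives the pieces kv k kv kv k kv k kv kv k kv kv k, which concatenate to the answer.

kvkkvkvkkvkkvkvkkvkvk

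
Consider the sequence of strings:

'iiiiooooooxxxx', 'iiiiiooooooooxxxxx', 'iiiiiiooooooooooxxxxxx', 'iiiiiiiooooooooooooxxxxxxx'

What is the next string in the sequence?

iiiiiiiiooooooooooooooxxxxxxxx

Each string has the form i^{n+1} o^{2n} x^{n+1}, where the shown terms are n = 3, 4, 5, 6.
Setting n = 7 gives 8, 14, 8 characters in each block.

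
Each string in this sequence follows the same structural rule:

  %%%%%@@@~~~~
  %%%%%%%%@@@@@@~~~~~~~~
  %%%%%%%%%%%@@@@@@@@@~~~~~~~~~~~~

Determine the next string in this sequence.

%%%%%%%%%%%%%%@@@@@@@@@@@@~~~~~~~~~~~~~~~~

The n-th term is 3n+2 %'s then 3n @'s then 4n ~'s (n = 1, 2, …).
At n = 4 the blocks have lengths 14, 12, 16.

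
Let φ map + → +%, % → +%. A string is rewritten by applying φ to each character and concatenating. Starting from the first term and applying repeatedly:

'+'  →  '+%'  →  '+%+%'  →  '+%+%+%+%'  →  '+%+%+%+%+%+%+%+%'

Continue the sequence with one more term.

Rewriting the 16 symbols of +%+%+%+%+%+%+%+% one by one yields +% +% +% +% +% +% +% +% +% +% +% +% +% +% +% +%; concatenated:

+%+%+%+%+%+%+%+%+%+%+%+%+%+%+%+%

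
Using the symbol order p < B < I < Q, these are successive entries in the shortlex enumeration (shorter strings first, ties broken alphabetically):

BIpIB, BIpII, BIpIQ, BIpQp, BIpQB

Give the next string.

The successor of BIpQB increments the rightmost position that isn't already Q and resets every position after it to p.

BIpQI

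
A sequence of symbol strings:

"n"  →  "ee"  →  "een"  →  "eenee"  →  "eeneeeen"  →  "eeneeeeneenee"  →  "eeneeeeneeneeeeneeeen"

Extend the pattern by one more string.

eeneeeeneeneeeeneeeeneeneeeeneenee

Each term (from the third on) is the previous term followed by the one before it: term 3 = ee·n = een.
So term 8 is eeneeeeneeneeeeneeeen·eeneeeeneenee.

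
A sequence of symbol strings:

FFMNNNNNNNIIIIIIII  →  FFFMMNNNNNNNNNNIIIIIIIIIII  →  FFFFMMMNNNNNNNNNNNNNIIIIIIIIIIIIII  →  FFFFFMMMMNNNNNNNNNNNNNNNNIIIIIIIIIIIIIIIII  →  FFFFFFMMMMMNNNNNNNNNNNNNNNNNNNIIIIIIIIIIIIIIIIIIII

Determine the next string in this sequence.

Each string has the form F^{n} M^{n-1} N^{3n+1} I^{3n+2}, where the shown terms are n = 2, 3, 4, 5, 6.
Setting n = 7 gives 7, 6, 22, 23 characters in each block.

FFFFFFFMMMMMMNNNNNNNNNNNNNNNNNNNNNNIIIIIIIIIIIIIIIIIIIIIII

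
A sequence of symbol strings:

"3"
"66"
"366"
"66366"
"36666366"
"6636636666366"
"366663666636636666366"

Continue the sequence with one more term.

6636636666366366663666636636666366

Each term (from the third on) is the two preceding terms concatenated in order: term 3 = 3·66 = 366.
Continuing: 6636636666366 · 366663666636636666366 gives term 8.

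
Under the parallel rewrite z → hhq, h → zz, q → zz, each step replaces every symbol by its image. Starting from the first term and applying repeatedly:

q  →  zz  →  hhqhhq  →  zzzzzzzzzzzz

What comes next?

hhqhhqhhqhhqhhqhhqhhqhhqhhqhhqhhqhhq

Expanding zzzzzzzzzzzz: z→hhq, z→hhq, z→hhq, z→hhq, z→hhq, z→hhq, z→hhq, z→hhq, z→hhq, z→hhq, z→hhq, z→hhq. Concatenated: hhq hhq hhq hhq hhq hhq hhq hhq hhq hhq hhq hhq.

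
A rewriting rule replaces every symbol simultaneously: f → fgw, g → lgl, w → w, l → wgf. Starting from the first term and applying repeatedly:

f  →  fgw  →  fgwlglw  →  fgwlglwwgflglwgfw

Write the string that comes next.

Replace each of the 17 characters of fgwlglwwgflglwgfw in place — fgw lgl w wgf lgl wgf w w lgl fgw wgf lgl wgf w lgl fgw w — and concatenate.

fgwlglwwgflglwgfwwlglfgwwgflglwgfwlglfgww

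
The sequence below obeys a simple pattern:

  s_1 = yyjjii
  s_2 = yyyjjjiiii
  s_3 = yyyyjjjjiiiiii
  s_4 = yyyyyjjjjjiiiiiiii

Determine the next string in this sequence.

The n-th term is n+1 y's then n+1 j's then 2n i's (n = 1, 2, …).
At n = 5 the blocks have lengths 6, 6, 10.

yyyyyyjjjjjjiiiiiiiiii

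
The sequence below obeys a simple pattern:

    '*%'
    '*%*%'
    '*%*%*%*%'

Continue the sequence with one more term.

*%*%*%*%*%*%*%*%

s(k+1) = s(k)·s(k) — each term doubles the last.
So the next term is two copies of *%*%*%*%.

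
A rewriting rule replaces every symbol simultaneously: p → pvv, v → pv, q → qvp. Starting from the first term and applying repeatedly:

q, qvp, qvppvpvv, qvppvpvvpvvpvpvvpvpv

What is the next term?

qvppvpvvpvvpvpvvpvpvpvvpvpvpvvpvpvvpvpvpvvpvpvvpv

φ(qvppvpvvpvvpvpvvpvpv) expands symbol-by-symbol to qvp pv pvv pvv pv pvv pv pv pvv pv pv pvv pv pvv pv pv pvv pv pvv pv; joining the 20 pieces gives the next term.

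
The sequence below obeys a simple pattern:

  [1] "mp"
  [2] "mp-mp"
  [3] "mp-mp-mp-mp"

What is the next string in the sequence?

Each string is two copies of the previous one joined by '-'.
Doubling mp-mp-mp-mp with '-' between the halves:

mp-mp-mp-mp-mp-mp-mp-mp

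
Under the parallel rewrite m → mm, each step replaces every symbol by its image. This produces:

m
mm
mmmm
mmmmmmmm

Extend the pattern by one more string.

Apply φ to mmmmmmmm symbol by symbol: m→mm, m→mm, m→mm, m→mm, m→mm, m→mm, m→mm, m→mm; joined: mm mm mm mm mm mm mm mm.

mmmmmmmmmmmmmmmm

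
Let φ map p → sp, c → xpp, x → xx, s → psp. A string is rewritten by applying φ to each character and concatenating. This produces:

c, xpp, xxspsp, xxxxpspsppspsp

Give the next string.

xxxxxxxxsppspsppspspsppspsppspsp

φ(xxxxpspsppspsp) expands symbol-by-symbol to xx xx xx xx sp psp sp psp sp sp psp sp psp sp; joining the 14 pieces gives the next term.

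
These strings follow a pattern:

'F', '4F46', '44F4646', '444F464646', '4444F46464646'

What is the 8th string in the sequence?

4444444F46464646464646

s(k+1) = 4·s(k)·46, so each term gains 4 as a prefix and 46 as a suffix.
From 4444F46464646, 3 further steps: 4444F46464646 → 44444F4646464646 → 444444F464646464646 → (answer).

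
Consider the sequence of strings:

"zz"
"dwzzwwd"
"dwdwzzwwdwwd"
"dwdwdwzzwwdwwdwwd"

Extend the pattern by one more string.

dwdwdwdwzzwwdwwdwwdwwd

s(k+1) = dw·s(k)·wwd, so each term gains dw as a prefix and wwd as a suffix.
One more step from dwdwdwzzwwdwwdwwd gives the answer.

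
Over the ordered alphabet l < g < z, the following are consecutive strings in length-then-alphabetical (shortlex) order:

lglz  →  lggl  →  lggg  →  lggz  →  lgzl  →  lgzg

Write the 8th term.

Advancing 2 positions from lgzg through lgzg → lgzz reaches term 8.

lzll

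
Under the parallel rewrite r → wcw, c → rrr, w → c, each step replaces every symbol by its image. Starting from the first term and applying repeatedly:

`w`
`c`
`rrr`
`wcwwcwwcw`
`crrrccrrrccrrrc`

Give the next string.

rrrwcwwcwwcwrrrrrrwcwwcwwcwrrrrrrwcwwcwwcwrrr

φ(crrrccrrrccrrrc) expands symbol-by-symbol to rrr wcw wcw wcw rrr rrr wcw wcw wcw rrr rrr wcw wcw wcw rrr; joining the 15 pieces gives the next term.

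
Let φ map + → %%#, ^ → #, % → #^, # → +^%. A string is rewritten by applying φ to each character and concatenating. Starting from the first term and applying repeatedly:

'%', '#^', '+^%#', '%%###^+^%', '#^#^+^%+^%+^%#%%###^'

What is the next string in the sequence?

+^%#+^%#%%###^%%###^%%###^+^%#^#^+^%+^%+^%#

φ(#^#^+^%+^%+^%#%%###^) expands symbol-by-symbol to +^% # +^% # %%# # #^ %%# # #^ %%# # #^ +^% #^ #^ +^% +^% +^% #; joining the 20 pieces gives the next term.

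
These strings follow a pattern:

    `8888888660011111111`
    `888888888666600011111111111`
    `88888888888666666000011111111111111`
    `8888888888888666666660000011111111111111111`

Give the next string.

Reading off run lengths: 8 runs 7, 9, 11, 13; 6 runs 2, 4, 6, 8; 0 runs 2, 3, 4, 5; 1 runs 8, 11, 14, 17 — each is linear in n, where the shown terms are n = 2, 3, 4, 5.
For the next term, n = 6, so the run lengths are 15, 10, 6, 20.

888888888888888666666666600000011111111111111111111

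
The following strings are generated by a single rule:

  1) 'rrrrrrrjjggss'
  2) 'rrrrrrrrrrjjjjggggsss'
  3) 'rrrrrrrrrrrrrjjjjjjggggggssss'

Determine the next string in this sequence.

Each string has the form r^{3n+1} j^{2n-2} g^{2n-2} s^{n}, where the shown terms are n = 2, 3, 4.
For the next term, n = 5, so the run lengths are 16, 8, 8, 5.

rrrrrrrrrrrrrrrrjjjjjjjjggggggggsssss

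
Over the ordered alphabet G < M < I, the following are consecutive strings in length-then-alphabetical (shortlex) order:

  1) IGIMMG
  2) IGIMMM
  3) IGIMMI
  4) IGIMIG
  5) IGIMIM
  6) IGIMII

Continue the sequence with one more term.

The successor of IGIMII increments the rightmost position that isn't already I and resets every position after it to G.

IGIIGG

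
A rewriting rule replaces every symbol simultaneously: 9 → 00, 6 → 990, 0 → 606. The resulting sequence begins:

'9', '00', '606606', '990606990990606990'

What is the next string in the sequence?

Rewriting the 18 symbols of 990606990990606990 one by one yields 00 00 606 990 606 990 00 00 606 00 00 606 990 606 990 00 00 606; concatenated:

0000606990606990000060600006069906069900000606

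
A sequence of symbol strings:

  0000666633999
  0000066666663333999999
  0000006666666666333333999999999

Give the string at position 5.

0000000066666666666666663333333333999999999999999

The n-th term is n+3 0's then 3n+1 6's then 2n 3's then 3n 9's (n = 1, 2, …).
For term 5, n = 5, so the run lengths are 8, 16, 10, 15.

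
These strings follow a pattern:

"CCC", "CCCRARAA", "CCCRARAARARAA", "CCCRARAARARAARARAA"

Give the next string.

The strings grow by a fixed suffix RARAA each time.
One more step from CCCRARAARARAARARAA gives the answer.

CCCRARAARARAARARAARARAA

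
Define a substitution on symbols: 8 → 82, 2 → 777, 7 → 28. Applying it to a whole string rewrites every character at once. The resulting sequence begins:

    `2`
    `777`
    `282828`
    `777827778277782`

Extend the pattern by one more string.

282828827772828288277728282882777

φ(777827778277782) expands symbol-by-symbol to 28 28 28 82 777 28 28 28 82 777 28 28 28 82 777; joining the 15 pieces gives the next term.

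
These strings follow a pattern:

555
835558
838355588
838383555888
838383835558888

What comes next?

Each term wraps the previous one in 83 on the left and 8 on the right.
Applying this once more to 838383835558888:

838383838355588888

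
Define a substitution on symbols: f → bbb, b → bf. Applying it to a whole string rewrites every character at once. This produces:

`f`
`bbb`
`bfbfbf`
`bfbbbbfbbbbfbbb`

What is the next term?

Applying the rule to each of the 15 symbols of bfbbbbfbbbbfbbb gives the pieces bf bbb bf bf bf bf bbb bf bf bf bf bbb bf bf bf, which concatenate to the answer.

bfbbbbfbfbfbfbbbbfbfbfbfbbbbfbfbf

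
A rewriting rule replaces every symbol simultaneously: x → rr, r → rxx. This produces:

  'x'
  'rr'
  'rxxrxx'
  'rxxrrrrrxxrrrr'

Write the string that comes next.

Applying the rule to each of the 14 symbols of rxxrrrrrxxrrrr gives the pieces rxx rr rr rxx rxx rxx rxx rxx rr rr rxx rxx rxx rxx, which concatenate to the answer.

rxxrrrrrxxrxxrxxrxxrxxrrrrrxxrxxrxxrxx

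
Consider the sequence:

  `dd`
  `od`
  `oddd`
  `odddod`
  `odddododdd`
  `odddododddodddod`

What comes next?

Each term (from the third on) is the previous term followed by the one before it: term 3 = od·dd = oddd.
So term 7 is odddododddodddod·odddododdd.

odddododddodddododddododdd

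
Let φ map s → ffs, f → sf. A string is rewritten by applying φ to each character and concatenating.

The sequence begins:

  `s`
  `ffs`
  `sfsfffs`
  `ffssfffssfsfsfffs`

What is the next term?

Rewriting the 17 symbols of ffssfffssfsfsfffs one by one yields sf sf ffs ffs sf sf sf ffs ffs sf ffs sf ffs sf sf sf ffs; concatenated:

sfsfffsffssfsfsfffsffssfffssfffssfsfsfffs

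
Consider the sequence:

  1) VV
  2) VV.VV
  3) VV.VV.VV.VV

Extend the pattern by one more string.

s(k+1) = s(k)·.·s(k) — each term doubles the last with '.' between the halves.
So the next term is two copies of VV.VV.VV.VV with '.' between the halves.

VV.VV.VV.VV.VV.VV.VV.VV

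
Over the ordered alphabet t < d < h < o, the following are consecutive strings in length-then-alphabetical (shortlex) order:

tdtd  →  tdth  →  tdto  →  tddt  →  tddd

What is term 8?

Continuing the enumeration 3 steps past tddd: tddd → tddh → tddo → (answer).

tdht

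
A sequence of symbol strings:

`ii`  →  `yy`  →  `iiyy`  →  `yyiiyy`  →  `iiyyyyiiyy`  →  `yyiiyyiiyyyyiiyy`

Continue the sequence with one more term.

iiyyyyiiyyyyiiyyiiyyyyiiyy

Each term (from the third on) is the two preceding terms concatenated in order: term 3 = ii·yy = iiyy.
Continuing: iiyyyyiiyy · yyiiyyiiyyyyiiyy gives term 7.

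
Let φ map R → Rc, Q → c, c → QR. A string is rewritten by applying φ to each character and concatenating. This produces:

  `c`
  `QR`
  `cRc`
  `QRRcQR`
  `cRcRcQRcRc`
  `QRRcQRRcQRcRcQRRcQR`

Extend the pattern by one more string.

Rewriting the 19 symbols of QRRcQRRcQRcRcQRRcQR one by one yields c Rc Rc QR c Rc Rc QR c Rc QR Rc QR c Rc Rc QR c Rc; concatenated:

cRcRcQRcRcRcQRcRcQRRcQRcRcRcQRcRc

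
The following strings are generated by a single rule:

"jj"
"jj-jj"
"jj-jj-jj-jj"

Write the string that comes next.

jj-jj-jj-jj-jj-jj-jj-jj

s(k+1) = s(k)·-·s(k) — each term doubles the last with '-' between the halves.
So the next term is two copies of jj-jj-jj-jj with '-' between the halves.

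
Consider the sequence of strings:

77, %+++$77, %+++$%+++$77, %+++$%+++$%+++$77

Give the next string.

The strings grow by a fixed prefix %+++$ each time.
So the next term is %+++$·%+++$%+++$%+++$77.

%+++$%+++$%+++$%+++$77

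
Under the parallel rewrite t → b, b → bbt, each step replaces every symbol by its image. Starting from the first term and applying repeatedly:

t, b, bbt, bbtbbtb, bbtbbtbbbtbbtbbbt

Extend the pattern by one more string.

Rewriting the 17 symbols of bbtbbtbbbtbbtbbbt one by one yields bbt bbt b bbt bbt b bbt bbt bbt b bbt bbt b bbt bbt bbt b; concatenated:

bbtbbtbbbtbbtbbbtbbtbbtbbbtbbtbbbtbbtbbtb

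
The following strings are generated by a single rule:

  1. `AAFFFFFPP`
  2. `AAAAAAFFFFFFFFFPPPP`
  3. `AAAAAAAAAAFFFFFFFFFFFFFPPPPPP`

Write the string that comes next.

Reading off run lengths: A runs 2, 6, 10; F runs 5, 9, 13; P runs 2, 4, 6 — each is linear in n (n = 1, 2, …).
For the next term, n = 4, so the run lengths are 14, 17, 8.

AAAAAAAAAAAAAAFFFFFFFFFFFFFFFFFPPPPPPPP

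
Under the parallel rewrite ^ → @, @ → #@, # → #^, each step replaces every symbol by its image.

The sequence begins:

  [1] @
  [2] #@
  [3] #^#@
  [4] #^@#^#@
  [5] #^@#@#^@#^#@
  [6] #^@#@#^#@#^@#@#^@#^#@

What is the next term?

#^@#@#^#@#^@#^#@#^@#@#^#@#^@#@#^@#^#@

φ(#^@#@#^#@#^@#@#^@#^#@) expands symbol-by-symbol to #^ @ #@ #^ #@ #^ @ #^ #@ #^ @ #@ #^ #@ #^ @ #@ #^ @ #^ #@; joining the 21 pieces gives the next term.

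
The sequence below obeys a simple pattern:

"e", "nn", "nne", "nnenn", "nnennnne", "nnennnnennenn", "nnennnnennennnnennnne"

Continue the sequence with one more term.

This is a Fibonacci-style word recurrence s(k) = s(k−1)·s(k−2): e.g. nn·e = nne.
The next term joins nnennnnennennnnennnne and nnennnnennenn.

nnennnnennennnnennnnennennnnennenn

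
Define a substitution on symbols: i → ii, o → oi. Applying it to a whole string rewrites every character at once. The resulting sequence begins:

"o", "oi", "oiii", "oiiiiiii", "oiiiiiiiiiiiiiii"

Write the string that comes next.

Rewriting the 16 symbols of oiiiiiiiiiiiiiii one by one yields oi ii ii ii ii ii ii ii ii ii ii ii ii ii ii ii; concatenated:

oiiiiiiiiiiiiiiiiiiiiiiiiiiiiiii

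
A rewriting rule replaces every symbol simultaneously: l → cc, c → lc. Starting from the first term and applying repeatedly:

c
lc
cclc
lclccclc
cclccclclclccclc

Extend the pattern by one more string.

Replace each of the 16 characters of cclccclclclccclc in place — lc lc cc lc lc lc cc lc cc lc cc lc lc lc cc lc — and concatenate.

lclccclclclccclccclccclclclccclc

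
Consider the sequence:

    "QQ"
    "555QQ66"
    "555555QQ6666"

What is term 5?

555555555555QQ66666666

Each term wraps the previous one in 555 on the left and 66 on the right.
From 555555QQ6666, 2 further steps: 555555QQ6666 → 555555555QQ666666 → (answer).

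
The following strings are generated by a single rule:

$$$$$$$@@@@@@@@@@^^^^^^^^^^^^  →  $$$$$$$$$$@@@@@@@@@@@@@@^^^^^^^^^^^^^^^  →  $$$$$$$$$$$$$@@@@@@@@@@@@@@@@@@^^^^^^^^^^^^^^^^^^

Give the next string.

$$$$$$$$$$$$$$$$@@@@@@@@@@@@@@@@@@@@@@^^^^^^^^^^^^^^^^^^^^^

The n-th term is 3n-2 $'s then 4n-2 @'s then 3n+3 ^'s, where the shown terms are n = 3, 4, 5.
For the next term, n = 6, so the run lengths are 16, 22, 21.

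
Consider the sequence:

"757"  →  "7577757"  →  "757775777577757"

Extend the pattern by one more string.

s(k+1) = s(k)·7·s(k) — each term doubles the last with '7' between the halves.
Doubling 757775777577757 with '7' between the halves:

7577757775777577757775777577757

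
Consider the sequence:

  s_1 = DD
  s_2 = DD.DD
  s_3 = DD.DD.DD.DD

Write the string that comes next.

Each string is two copies of the previous one joined by '.'.
One more doubling of DD.DD.DD.DD gives the answer.

DD.DD.DD.DD.DD.DD.DD.DD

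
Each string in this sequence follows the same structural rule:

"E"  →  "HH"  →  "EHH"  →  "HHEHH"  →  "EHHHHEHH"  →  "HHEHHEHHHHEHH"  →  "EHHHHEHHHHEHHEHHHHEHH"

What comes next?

HHEHHEHHHHEHHEHHHHEHHHHEHHEHHHHEHH

This is a Fibonacci-style word recurrence s(k) = s(k−2)·s(k−1): e.g. E·HH = EHH.
So term 8 is HHEHHEHHHHEHH·EHHHHEHHHHEHHEHHHHEHH.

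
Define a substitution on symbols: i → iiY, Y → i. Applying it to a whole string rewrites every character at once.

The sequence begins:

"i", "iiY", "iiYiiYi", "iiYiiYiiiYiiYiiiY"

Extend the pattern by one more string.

iiYiiYiiiYiiYiiiYiiYiiYiiiYiiYiiiYiiYiiYi

Applying the rule to each of the 17 symbols of iiYiiYiiiYiiYiiiY gives the pieces iiY iiY i iiY iiY i iiY iiY iiY i iiY iiY i iiY iiY iiY i, which concatenate to the answer.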